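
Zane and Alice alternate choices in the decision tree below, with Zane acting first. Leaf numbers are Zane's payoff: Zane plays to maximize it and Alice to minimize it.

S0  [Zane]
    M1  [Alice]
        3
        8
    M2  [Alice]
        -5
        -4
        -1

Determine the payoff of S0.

M1 (Alice): min(3, 8) = 3
M2 (Alice): min(-5, -4, -1) = -5
S0 (Zane): max(3, -5) = 3

3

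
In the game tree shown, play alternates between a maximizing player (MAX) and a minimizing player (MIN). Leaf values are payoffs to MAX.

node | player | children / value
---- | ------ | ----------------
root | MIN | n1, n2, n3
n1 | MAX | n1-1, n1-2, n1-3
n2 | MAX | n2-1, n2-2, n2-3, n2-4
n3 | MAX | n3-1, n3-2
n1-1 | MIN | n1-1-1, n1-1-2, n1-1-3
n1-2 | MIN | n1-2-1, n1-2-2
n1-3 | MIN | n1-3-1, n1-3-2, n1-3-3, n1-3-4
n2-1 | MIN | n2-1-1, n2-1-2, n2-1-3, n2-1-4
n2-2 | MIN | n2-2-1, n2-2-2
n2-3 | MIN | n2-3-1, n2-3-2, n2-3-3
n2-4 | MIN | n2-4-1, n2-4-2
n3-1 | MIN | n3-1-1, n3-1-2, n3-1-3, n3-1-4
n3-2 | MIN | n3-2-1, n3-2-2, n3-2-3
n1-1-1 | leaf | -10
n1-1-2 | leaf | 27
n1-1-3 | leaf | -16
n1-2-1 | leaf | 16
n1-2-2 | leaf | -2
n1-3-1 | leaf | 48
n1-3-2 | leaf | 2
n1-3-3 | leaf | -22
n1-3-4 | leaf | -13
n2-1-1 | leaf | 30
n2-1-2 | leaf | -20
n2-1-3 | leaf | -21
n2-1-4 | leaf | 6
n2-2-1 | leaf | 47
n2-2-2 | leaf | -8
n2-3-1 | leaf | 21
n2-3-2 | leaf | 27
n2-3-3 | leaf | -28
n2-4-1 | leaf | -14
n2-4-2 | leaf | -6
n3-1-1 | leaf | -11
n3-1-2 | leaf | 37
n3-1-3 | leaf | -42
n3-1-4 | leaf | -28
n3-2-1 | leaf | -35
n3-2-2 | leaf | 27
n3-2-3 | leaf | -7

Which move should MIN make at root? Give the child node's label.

n1-1 (MIN): min(-10, 27, -16) = -16
n1-2 (MIN): min(16, -2) = -2
n1-3 (MIN): min(48, 2, -22, -13) = -22
n1 (MAX): max(-16, -2, -22) = -2
n2-1 (MIN): min(30, -20, -21, 6) = -21
n2-2 (MIN): min(47, -8) = -8
n2-3 (MIN): min(21, 27, -28) = -28
n2-4 (MIN): min(-14, -6) = -14
n2 (MAX): max(-21, -8, -28, -14) = -8
n3-1 (MIN): min(-11, 37, -42, -28) = -42
n3-2 (MIN): min(-35, 27, -7) = -35
n3 (MAX): max(-42, -35) = -35
root (MIN): min(-2, -8, -35) = -35
MIN at root wants the lowest of {n1=-2, n2=-8, n3=-35}, so chooses n3.

n3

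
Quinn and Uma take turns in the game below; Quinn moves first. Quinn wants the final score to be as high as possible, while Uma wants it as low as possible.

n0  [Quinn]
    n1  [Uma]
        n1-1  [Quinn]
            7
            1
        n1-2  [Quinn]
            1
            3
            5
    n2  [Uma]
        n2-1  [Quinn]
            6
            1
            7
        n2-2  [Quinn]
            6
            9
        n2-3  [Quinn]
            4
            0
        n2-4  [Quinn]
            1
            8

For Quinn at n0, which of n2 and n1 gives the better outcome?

n1

n2-1 (Quinn): max(6, 1, 7) = 7
n2-2 (Quinn): max(6, 9) = 9
n2-3 (Quinn): max(4, 0) = 4
n2-4 (Quinn): max(1, 8) = 8
n2 (Uma): min(7, 9, 4, 8) = 4
n1-1 (Quinn): max(7, 1) = 7
n1-2 (Quinn): max(1, 3, 5) = 5
n1 (Uma): min(7, 5) = 5
Quinn prefers the higher value; n2=4, n1=5. n1 is better since 5 > 4.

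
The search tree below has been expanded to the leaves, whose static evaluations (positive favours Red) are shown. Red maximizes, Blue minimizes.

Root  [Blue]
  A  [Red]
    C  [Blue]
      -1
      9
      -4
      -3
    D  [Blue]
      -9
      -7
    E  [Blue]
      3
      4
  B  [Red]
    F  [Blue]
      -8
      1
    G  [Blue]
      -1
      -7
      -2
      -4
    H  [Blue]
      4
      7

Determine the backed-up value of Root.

C (Blue): min(-1, 9, -4, -3) = -4
D (Blue): min(-9, -7) = -9
E (Blue): min(3, 4) = 3
A (Red): max(-4, -9, 3) = 3
F (Blue): min(-8, 1) = -8
G (Blue): min(-1, -7, -2, -4) = -7
H (Blue): min(4, 7) = 4
B (Red): max(-8, -7, 4) = 4
Root (Blue): min(3, 4) = 3

3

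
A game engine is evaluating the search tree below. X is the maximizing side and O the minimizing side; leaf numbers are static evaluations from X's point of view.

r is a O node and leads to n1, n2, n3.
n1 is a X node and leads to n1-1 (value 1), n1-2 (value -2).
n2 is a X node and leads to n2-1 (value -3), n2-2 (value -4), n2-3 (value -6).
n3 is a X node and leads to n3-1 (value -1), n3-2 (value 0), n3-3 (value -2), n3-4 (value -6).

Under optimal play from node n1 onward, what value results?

1

n1 (X): max(1, -2) = 1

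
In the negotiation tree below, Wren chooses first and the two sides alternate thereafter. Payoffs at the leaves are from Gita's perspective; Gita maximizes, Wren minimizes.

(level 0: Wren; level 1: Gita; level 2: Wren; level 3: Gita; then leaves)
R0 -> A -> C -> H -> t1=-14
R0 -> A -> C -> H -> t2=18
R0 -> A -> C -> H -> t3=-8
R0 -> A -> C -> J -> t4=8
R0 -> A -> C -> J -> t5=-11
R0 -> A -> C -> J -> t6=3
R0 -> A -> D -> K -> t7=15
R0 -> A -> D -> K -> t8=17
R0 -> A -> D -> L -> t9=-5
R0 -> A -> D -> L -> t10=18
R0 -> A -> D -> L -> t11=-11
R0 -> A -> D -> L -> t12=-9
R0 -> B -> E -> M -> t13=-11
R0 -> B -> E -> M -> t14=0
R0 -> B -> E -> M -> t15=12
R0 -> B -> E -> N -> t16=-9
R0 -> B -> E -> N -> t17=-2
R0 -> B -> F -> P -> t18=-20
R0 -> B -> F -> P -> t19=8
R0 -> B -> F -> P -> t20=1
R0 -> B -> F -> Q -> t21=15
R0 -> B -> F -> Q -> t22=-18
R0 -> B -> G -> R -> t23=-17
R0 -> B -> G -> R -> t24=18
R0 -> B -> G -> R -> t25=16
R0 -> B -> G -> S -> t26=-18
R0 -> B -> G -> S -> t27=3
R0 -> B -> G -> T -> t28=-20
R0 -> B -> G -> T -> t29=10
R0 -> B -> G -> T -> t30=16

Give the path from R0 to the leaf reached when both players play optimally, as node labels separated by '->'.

R0 -> B -> F -> P -> t19

H (Gita): max(-14, 18, -8) = 18
J (Gita): max(8, -11, 3) = 8
C (Wren): min(18, 8) = 8
K (Gita): max(15, 17) = 17
L (Gita): max(-5, 18, -11, -9) = 18
D (Wren): min(17, 18) = 17
A (Gita): max(8, 17) = 17
M (Gita): max(-11, 0, 12) = 12
N (Gita): max(-9, -2) = -2
E (Wren): min(12, -2) = -2
P (Gita): max(-20, 8, 1) = 8
Q (Gita): max(15, -18) = 15
F (Wren): min(8, 15) = 8
R (Gita): max(-17, 18, 16) = 18
S (Gita): max(-18, 3) = 3
T (Gita): max(-20, 10, 16) = 16
G (Wren): min(18, 3, 16) = 3
B (Gita): max(-2, 8, 3) = 8
R0 (Wren): min(17, 8) = 8
At R0, Wren picks B (lowest: 8).
At B, Gita picks F (highest: 8).
At F, Wren picks P (lowest: 8).
At P, Gita picks t19 (highest: 8).
Terminal value 8.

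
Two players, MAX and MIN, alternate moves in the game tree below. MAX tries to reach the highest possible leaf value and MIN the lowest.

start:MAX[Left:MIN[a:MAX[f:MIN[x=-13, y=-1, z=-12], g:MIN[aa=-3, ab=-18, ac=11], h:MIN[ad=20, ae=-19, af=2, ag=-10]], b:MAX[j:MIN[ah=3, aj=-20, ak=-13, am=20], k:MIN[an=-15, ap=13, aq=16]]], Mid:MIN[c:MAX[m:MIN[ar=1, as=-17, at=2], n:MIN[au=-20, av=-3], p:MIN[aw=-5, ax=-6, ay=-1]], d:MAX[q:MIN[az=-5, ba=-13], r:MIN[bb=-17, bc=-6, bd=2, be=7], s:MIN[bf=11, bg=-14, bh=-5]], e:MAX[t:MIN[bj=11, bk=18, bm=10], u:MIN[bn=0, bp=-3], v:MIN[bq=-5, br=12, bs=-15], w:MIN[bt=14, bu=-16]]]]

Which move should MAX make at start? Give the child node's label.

f (MIN): min(-13, -1, -12) = -13
g (MIN): min(-3, -18, 11) = -18
h (MIN): min(20, -19, 2, -10) = -19
a (MAX): max(-13, -18, -19) = -13
j (MIN): min(3, -20, -13, 20) = -20
k (MIN): min(-15, 13, 16) = -15
b (MAX): max(-20, -15) = -15
Left (MIN): min(-13, -15) = -15
m (MIN): min(1, -17, 2) = -17
n (MIN): min(-20, -3) = -20
p (MIN): min(-5, -6, -1) = -6
c (MAX): max(-17, -20, -6) = -6
q (MIN): min(-5, -13) = -13
r (MIN): min(-17, -6, 2, 7) = -17
s (MIN): min(11, -14, -5) = -14
d (MAX): max(-13, -17, -14) = -13
t (MIN): min(11, 18, 10) = 10
u (MIN): min(0, -3) = -3
v (MIN): min(-5, 12, -15) = -15
w (MIN): min(14, -16) = -16
e (MAX): max(10, -3, -15, -16) = 10
Mid (MIN): min(-6, -13, 10) = -13
start (MAX): max(-15, -13) = -13
MAX at start wants the highest of {Left=-15, Mid=-13}, so chooses Mid.

Mid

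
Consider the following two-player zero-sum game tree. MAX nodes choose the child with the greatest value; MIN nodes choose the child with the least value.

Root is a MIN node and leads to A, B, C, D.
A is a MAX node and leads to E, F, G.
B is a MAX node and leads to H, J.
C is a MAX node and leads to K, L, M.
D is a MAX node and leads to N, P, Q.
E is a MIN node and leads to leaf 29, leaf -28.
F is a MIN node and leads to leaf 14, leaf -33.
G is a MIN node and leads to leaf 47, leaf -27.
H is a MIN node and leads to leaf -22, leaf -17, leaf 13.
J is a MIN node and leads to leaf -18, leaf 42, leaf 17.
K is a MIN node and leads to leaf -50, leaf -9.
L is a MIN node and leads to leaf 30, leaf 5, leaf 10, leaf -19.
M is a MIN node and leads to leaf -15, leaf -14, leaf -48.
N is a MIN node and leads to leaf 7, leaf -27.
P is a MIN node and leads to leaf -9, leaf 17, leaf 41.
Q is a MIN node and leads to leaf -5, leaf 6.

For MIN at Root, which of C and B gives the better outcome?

C

K (MIN): min(-50, -9) = -50
L (MIN): min(30, 5, 10, -19) = -19
M (MIN): min(-15, -14, -48) = -48
C (MAX): max(-50, -19, -48) = -19
H (MIN): min(-22, -17, 13) = -22
J (MIN): min(-18, 42, 17) = -18
B (MAX): max(-22, -18) = -18
MIN prefers the lower value; C=-19, B=-18. C is better since -19 < -18.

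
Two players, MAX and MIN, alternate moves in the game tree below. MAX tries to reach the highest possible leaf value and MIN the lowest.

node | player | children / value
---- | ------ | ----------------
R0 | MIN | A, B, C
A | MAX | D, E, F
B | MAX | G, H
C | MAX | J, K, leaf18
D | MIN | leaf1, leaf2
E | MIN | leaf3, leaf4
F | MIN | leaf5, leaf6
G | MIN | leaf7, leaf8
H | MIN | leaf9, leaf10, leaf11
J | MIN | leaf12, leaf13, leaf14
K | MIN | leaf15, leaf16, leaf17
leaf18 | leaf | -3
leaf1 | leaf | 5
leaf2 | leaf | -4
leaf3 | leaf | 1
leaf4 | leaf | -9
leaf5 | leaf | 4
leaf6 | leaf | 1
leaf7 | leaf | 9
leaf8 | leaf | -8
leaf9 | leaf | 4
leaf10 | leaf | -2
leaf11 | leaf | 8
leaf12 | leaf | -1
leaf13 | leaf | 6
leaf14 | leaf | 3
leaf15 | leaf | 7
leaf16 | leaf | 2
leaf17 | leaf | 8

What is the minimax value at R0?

-2

D (MIN): min(5, -4) = -4
E (MIN): min(1, -9) = -9
F (MIN): min(4, 1) = 1
A (MAX): max(-4, -9, 1) = 1
G (MIN): min(9, -8) = -8
H (MIN): min(4, -2, 8) = -2
B (MAX): max(-8, -2) = -2
J (MIN): min(-1, 6, 3) = -1
K (MIN): min(7, 2, 8) = 2
C (MAX): max(-1, 2, -3) = 2
R0 (MIN): min(1, -2, 2) = -2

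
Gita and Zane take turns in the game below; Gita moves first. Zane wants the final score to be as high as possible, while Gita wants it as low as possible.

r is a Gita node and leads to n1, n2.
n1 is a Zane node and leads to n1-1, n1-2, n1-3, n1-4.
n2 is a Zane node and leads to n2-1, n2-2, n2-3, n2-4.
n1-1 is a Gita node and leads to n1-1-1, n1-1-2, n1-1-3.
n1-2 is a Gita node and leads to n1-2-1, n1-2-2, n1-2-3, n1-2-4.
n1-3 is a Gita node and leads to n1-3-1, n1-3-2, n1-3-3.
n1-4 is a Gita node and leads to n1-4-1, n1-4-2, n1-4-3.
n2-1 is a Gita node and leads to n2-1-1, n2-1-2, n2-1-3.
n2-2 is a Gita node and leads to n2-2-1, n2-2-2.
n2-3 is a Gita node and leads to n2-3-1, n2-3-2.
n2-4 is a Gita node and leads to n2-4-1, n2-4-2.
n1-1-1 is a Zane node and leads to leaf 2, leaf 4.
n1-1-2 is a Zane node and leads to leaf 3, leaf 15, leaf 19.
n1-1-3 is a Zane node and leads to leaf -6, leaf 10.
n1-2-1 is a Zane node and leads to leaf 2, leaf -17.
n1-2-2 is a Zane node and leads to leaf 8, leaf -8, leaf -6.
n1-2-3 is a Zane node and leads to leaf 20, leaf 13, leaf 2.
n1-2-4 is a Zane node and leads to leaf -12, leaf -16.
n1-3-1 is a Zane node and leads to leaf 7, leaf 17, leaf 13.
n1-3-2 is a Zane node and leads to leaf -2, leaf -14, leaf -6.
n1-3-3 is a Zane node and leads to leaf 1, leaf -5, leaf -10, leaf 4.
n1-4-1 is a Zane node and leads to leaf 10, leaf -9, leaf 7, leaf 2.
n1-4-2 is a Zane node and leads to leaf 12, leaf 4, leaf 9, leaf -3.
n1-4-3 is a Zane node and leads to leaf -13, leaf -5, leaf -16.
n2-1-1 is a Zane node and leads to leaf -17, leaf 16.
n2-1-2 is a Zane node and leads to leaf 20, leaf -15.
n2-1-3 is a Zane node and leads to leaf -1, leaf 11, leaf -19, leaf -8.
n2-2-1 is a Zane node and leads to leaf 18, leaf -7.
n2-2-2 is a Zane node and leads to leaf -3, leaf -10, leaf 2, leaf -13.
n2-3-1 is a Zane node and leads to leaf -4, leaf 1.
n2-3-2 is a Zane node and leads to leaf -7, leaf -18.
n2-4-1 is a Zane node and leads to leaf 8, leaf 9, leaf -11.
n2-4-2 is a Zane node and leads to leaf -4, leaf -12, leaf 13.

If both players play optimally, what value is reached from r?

4

n1-1-1 (Zane): max(2, 4) = 4
n1-1-2 (Zane): max(3, 15, 19) = 19
n1-1-3 (Zane): max(-6, 10) = 10
n1-1 (Gita): min(4, 19, 10) = 4
n1-2-1 (Zane): max(2, -17) = 2
n1-2-2 (Zane): max(8, -8, -6) = 8
n1-2-3 (Zane): max(20, 13, 2) = 20
n1-2-4 (Zane): max(-12, -16) = -12
n1-2 (Gita): min(2, 8, 20, -12) = -12
n1-3-1 (Zane): max(7, 17, 13) = 17
n1-3-2 (Zane): max(-2, -14, -6) = -2
n1-3-3 (Zane): max(1, -5, -10, 4) = 4
n1-3 (Gita): min(17, -2, 4) = -2
n1-4-1 (Zane): max(10, -9, 7, 2) = 10
n1-4-2 (Zane): max(12, 4, 9, -3) = 12
n1-4-3 (Zane): max(-13, -5, -16) = -5
n1-4 (Gita): min(10, 12, -5) = -5
n1 (Zane): max(4, -12, -2, -5) = 4
n2-1-1 (Zane): max(-17, 16) = 16
n2-1-2 (Zane): max(20, -15) = 20
n2-1-3 (Zane): max(-1, 11, -19, -8) = 11
n2-1 (Gita): min(16, 20, 11) = 11
n2-2-1 (Zane): max(18, -7) = 18
n2-2-2 (Zane): max(-3, -10, 2, -13) = 2
n2-2 (Gita): min(18, 2) = 2
n2-3-1 (Zane): max(-4, 1) = 1
n2-3-2 (Zane): max(-7, -18) = -7
n2-3 (Gita): min(1, -7) = -7
n2-4-1 (Zane): max(8, 9, -11) = 9
n2-4-2 (Zane): max(-4, -12, 13) = 13
n2-4 (Gita): min(9, 13) = 9
n2 (Zane): max(11, 2, -7, 9) = 11
r (Gita): min(4, 11) = 4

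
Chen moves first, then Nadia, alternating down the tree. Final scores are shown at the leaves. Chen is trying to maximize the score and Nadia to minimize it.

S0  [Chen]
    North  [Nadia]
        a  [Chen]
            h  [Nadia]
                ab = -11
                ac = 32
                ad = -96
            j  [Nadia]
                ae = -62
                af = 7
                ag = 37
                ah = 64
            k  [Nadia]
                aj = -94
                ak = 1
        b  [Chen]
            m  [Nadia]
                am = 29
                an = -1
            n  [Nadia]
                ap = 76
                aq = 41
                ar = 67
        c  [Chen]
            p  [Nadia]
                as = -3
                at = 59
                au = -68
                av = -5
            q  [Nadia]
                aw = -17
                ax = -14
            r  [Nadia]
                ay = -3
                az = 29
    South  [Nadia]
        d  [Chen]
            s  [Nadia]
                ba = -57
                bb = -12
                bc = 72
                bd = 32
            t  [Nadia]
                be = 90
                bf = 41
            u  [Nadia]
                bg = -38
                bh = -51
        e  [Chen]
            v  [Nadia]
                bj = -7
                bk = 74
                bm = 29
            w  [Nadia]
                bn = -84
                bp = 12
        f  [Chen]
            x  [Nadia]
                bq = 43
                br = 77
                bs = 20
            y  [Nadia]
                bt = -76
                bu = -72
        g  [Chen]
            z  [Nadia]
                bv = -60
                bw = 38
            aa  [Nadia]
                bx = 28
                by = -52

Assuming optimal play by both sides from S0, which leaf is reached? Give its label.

h (Nadia): min(-11, 32, -96) = -96
j (Nadia): min(-62, 7, 37, 64) = -62
k (Nadia): min(-94, 1) = -94
a (Chen): max(-96, -62, -94) = -62
m (Nadia): min(29, -1) = -1
n (Nadia): min(76, 41, 67) = 41
b (Chen): max(-1, 41) = 41
p (Nadia): min(-3, 59, -68, -5) = -68
q (Nadia): min(-17, -14) = -17
r (Nadia): min(-3, 29) = -3
c (Chen): max(-68, -17, -3) = -3
North (Nadia): min(-62, 41, -3) = -62
s (Nadia): min(-57, -12, 72, 32) = -57
t (Nadia): min(90, 41) = 41
u (Nadia): min(-38, -51) = -51
d (Chen): max(-57, 41, -51) = 41
v (Nadia): min(-7, 74, 29) = -7
w (Nadia): min(-84, 12) = -84
e (Chen): max(-7, -84) = -7
x (Nadia): min(43, 77, 20) = 20
y (Nadia): min(-76, -72) = -76
f (Chen): max(20, -76) = 20
z (Nadia): min(-60, 38) = -60
aa (Nadia): min(28, -52) = -52
g (Chen): max(-60, -52) = -52
South (Nadia): min(41, -7, 20, -52) = -52
S0 (Chen): max(-62, -52) = -52
At S0, Chen picks South (highest: -52).
At South, Nadia picks g (lowest: -52).
At g, Chen picks aa (highest: -52).
At aa, Nadia picks by (lowest: -52).
Terminal value -52.

by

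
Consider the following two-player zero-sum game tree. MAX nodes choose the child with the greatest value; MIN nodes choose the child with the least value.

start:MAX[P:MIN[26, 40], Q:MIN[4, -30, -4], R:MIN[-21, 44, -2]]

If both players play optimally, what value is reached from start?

26

P (MIN): min(26, 40) = 26
Q (MIN): min(4, -30, -4) = -30
R (MIN): min(-21, 44, -2) = -21
start (MAX): max(26, -30, -21) = 26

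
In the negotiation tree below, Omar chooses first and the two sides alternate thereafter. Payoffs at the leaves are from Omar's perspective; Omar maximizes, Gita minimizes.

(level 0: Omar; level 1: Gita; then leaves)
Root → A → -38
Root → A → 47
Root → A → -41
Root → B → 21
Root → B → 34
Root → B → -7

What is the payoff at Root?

A (Gita): min(-38, 47, -41) = -41
B (Gita): min(21, 34, -7) = -7
Root (Omar): max(-41, -7) = -7

-7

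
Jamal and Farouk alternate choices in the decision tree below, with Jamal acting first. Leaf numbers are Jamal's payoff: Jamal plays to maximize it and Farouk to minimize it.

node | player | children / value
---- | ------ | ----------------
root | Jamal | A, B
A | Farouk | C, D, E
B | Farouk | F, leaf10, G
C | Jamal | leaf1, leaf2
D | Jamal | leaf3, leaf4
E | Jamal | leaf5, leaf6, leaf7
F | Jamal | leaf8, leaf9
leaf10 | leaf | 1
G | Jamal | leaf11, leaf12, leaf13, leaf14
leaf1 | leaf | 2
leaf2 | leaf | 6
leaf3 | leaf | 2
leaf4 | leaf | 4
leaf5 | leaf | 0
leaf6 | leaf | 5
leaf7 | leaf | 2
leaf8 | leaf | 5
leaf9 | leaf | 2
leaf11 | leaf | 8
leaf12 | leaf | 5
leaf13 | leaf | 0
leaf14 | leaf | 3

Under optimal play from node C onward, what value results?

C (Jamal): max(2, 6) = 6

6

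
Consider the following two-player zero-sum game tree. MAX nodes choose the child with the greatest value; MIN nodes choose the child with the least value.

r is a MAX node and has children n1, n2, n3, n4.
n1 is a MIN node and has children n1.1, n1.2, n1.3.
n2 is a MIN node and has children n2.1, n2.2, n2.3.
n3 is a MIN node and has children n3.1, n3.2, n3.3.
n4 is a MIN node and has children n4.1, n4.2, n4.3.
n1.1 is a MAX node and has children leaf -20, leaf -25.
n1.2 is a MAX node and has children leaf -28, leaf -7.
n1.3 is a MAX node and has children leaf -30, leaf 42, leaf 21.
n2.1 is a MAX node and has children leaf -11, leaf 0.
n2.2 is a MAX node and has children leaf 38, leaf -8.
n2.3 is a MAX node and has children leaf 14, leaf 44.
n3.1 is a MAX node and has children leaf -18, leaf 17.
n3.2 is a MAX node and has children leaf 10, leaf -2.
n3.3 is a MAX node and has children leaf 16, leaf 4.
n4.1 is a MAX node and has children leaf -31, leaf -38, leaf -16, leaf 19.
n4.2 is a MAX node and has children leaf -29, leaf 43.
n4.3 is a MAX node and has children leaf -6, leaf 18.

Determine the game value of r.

18

n1.1 (MAX): max(-20, -25) = -20
n1.2 (MAX): max(-28, -7) = -7
n1.3 (MAX): max(-30, 42, 21) = 42
n1 (MIN): min(-20, -7, 42) = -20
n2.1 (MAX): max(-11, 0) = 0
n2.2 (MAX): max(38, -8) = 38
n2.3 (MAX): max(14, 44) = 44
n2 (MIN): min(0, 38, 44) = 0
n3.1 (MAX): max(-18, 17) = 17
n3.2 (MAX): max(10, -2) = 10
n3.3 (MAX): max(16, 4) = 16
n3 (MIN): min(17, 10, 16) = 10
n4.1 (MAX): max(-31, -38, -16, 19) = 19
n4.2 (MAX): max(-29, 43) = 43
n4.3 (MAX): max(-6, 18) = 18
n4 (MIN): min(19, 43, 18) = 18
r (MAX): max(-20, 0, 10, 18) = 18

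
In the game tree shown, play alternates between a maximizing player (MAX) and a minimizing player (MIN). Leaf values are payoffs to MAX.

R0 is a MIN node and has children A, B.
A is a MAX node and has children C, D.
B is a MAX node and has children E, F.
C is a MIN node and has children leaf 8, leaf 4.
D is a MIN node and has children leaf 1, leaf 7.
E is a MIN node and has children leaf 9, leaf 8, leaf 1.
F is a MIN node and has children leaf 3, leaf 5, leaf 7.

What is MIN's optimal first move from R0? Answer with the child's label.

C (MIN): min(8, 4) = 4
D (MIN): min(1, 7) = 1
A (MAX): max(4, 1) = 4
E (MIN): min(9, 8, 1) = 1
F (MIN): min(3, 5, 7) = 3
B (MAX): max(1, 3) = 3
R0 (MIN): min(4, 3) = 3
MIN at R0 wants the lowest of {A=4, B=3}, so chooses B.

B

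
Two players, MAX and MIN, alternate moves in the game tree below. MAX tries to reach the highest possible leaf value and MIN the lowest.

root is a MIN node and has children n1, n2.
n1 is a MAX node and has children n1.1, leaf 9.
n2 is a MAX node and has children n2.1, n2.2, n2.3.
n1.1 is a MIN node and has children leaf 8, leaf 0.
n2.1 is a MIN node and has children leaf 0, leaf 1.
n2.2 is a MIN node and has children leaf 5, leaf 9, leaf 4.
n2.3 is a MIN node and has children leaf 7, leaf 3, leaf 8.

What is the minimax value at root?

n1.1 (MIN): min(8, 0) = 0
n1 (MAX): max(0, 9) = 9
n2.1 (MIN): min(0, 1) = 0
n2.2 (MIN): min(5, 9, 4) = 4
n2.3 (MIN): min(7, 3, 8) = 3
n2 (MAX): max(0, 4, 3) = 4
root (MIN): min(9, 4) = 4

4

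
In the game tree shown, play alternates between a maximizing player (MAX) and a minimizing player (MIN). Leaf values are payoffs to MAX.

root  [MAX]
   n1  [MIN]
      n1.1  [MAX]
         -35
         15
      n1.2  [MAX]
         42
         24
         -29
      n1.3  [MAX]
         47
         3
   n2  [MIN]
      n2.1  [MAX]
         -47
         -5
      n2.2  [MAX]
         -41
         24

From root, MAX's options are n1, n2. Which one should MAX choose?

n1.1 (MAX): max(-35, 15) = 15
n1.2 (MAX): max(42, 24, -29) = 42
n1.3 (MAX): max(47, 3) = 47
n1 (MIN): min(15, 42, 47) = 15
n2.1 (MAX): max(-47, -5) = -5
n2.2 (MAX): max(-41, 24) = 24
n2 (MIN): min(-5, 24) = -5
root (MAX): max(15, -5) = 15
MAX at root wants the highest of {n1=15, n2=-5}, so chooses n1.

n1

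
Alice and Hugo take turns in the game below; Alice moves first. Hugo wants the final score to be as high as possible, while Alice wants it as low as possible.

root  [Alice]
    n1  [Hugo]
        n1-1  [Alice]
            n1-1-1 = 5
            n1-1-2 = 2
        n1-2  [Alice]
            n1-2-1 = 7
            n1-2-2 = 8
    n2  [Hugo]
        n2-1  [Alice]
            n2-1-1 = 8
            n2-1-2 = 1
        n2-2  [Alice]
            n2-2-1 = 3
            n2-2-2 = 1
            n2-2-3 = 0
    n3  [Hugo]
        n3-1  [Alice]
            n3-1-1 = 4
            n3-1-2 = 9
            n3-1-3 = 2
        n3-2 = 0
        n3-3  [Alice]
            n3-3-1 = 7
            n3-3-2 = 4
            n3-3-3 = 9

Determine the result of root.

n1-1 (Alice): min(5, 2) = 2
n1-2 (Alice): min(7, 8) = 7
n1 (Hugo): max(2, 7) = 7
n2-1 (Alice): min(8, 1) = 1
n2-2 (Alice): min(3, 1, 0) = 0
n2 (Hugo): max(1, 0) = 1
n3-1 (Alice): min(4, 9, 2) = 2
n3-3 (Alice): min(7, 4, 9) = 4
n3 (Hugo): max(2, 0, 4) = 4
root (Alice): min(7, 1, 4) = 1

1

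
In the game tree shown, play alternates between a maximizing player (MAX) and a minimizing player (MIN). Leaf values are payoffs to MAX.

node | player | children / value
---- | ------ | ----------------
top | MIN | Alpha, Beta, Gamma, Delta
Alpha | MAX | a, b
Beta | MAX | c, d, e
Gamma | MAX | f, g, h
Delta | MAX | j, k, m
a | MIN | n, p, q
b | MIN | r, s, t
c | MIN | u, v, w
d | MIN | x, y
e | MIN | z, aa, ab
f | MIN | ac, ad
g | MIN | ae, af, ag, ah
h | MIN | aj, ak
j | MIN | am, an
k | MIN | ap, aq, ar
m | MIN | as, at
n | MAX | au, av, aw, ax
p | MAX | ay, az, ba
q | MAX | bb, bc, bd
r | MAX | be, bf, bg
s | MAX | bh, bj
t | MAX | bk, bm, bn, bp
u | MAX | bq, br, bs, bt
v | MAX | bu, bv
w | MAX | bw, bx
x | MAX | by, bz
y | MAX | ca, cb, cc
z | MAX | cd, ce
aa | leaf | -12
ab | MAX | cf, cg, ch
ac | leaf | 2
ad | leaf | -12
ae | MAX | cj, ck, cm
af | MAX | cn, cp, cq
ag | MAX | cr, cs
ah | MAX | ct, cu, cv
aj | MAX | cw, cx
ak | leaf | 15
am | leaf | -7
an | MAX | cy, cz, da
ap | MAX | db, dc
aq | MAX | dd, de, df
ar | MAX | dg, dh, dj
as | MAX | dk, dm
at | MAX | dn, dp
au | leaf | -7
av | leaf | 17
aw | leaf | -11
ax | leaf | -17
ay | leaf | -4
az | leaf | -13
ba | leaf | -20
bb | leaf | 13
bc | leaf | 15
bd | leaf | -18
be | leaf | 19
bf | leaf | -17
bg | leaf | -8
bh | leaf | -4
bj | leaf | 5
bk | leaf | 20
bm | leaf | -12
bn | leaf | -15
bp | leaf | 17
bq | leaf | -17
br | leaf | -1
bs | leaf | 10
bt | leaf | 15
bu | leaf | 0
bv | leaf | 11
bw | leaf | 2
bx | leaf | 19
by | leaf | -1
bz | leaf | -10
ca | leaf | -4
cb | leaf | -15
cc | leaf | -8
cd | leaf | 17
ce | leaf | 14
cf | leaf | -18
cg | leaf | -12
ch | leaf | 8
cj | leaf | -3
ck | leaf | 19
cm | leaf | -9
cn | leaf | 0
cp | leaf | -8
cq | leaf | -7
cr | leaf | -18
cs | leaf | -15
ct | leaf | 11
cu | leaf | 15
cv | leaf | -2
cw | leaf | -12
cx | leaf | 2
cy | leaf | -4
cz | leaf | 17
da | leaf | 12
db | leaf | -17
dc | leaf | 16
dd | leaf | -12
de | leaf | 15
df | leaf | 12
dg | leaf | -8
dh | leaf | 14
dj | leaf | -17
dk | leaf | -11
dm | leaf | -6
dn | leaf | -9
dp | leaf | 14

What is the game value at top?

n (MAX): max(-7, 17, -11, -17) = 17
p (MAX): max(-4, -13, -20) = -4
q (MAX): max(13, 15, -18) = 15
a (MIN): min(17, -4, 15) = -4
r (MAX): max(19, -17, -8) = 19
s (MAX): max(-4, 5) = 5
t (MAX): max(20, -12, -15, 17) = 20
b (MIN): min(19, 5, 20) = 5
Alpha (MAX): max(-4, 5) = 5
u (MAX): max(-17, -1, 10, 15) = 15
v (MAX): max(0, 11) = 11
w (MAX): max(2, 19) = 19
c (MIN): min(15, 11, 19) = 11
x (MAX): max(-1, -10) = -1
y (MAX): max(-4, -15, -8) = -4
d (MIN): min(-1, -4) = -4
z (MAX): max(17, 14) = 17
ab (MAX): max(-18, -12, 8) = 8
e (MIN): min(17, -12, 8) = -12
Beta (MAX): max(11, -4, -12) = 11
f (MIN): min(2, -12) = -12
ae (MAX): max(-3, 19, -9) = 19
af (MAX): max(0, -8, -7) = 0
ag (MAX): max(-18, -15) = -15
ah (MAX): max(11, 15, -2) = 15
g (MIN): min(19, 0, -15, 15) = -15
aj (MAX): max(-12, 2) = 2
h (MIN): min(2, 15) = 2
Gamma (MAX): max(-12, -15, 2) = 2
an (MAX): max(-4, 17, 12) = 17
j (MIN): min(-7, 17) = -7
ap (MAX): max(-17, 16) = 16
aq (MAX): max(-12, 15, 12) = 15
ar (MAX): max(-8, 14, -17) = 14
k (MIN): min(16, 15, 14) = 14
as (MAX): max(-11, -6) = -6
at (MAX): max(-9, 14) = 14
m (MIN): min(-6, 14) = -6
Delta (MAX): max(-7, 14, -6) = 14
top (MIN): min(5, 11, 2, 14) = 2

2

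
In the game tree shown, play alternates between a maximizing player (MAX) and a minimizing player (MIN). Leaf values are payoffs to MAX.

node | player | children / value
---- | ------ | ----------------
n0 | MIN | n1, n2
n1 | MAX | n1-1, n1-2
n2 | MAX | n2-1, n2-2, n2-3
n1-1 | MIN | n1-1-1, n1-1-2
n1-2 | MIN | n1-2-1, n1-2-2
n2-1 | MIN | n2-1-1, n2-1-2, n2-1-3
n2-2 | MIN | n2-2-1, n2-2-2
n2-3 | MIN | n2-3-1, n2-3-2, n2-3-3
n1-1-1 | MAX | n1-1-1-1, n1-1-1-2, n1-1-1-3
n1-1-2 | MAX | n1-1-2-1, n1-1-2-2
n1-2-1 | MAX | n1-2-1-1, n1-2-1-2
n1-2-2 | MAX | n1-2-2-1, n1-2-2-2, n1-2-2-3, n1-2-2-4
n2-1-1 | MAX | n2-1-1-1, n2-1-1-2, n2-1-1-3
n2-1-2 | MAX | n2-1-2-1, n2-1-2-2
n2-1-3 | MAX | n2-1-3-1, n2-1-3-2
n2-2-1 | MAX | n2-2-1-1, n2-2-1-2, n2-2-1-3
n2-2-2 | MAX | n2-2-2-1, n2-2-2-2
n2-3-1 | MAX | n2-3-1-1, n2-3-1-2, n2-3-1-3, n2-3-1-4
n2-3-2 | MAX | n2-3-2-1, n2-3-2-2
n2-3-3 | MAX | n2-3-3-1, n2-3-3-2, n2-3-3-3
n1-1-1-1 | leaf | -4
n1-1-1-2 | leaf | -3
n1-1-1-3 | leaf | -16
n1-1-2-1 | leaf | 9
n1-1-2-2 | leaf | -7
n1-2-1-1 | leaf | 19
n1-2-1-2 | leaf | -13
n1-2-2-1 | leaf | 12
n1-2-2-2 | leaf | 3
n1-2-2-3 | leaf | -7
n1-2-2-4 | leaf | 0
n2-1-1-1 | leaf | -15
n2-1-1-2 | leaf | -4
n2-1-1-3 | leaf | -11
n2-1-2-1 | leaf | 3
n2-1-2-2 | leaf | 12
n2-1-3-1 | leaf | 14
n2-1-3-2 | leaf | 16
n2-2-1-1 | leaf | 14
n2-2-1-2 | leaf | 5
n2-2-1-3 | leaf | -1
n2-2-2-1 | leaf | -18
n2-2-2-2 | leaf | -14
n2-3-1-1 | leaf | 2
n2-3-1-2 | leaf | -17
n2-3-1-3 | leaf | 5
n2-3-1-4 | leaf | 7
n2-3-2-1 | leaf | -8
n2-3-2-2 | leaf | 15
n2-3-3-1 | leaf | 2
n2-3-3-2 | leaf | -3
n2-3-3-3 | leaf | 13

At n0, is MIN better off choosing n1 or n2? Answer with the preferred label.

n1-1-1 (MAX): max(-4, -3, -16) = -3
n1-1-2 (MAX): max(9, -7) = 9
n1-1 (MIN): min(-3, 9) = -3
n1-2-1 (MAX): max(19, -13) = 19
n1-2-2 (MAX): max(12, 3, -7, 0) = 12
n1-2 (MIN): min(19, 12) = 12
n1 (MAX): max(-3, 12) = 12
n2-1-1 (MAX): max(-15, -4, -11) = -4
n2-1-2 (MAX): max(3, 12) = 12
n2-1-3 (MAX): max(14, 16) = 16
n2-1 (MIN): min(-4, 12, 16) = -4
n2-2-1 (MAX): max(14, 5, -1) = 14
n2-2-2 (MAX): max(-18, -14) = -14
n2-2 (MIN): min(14, -14) = -14
n2-3-1 (MAX): max(2, -17, 5, 7) = 7
n2-3-2 (MAX): max(-8, 15) = 15
n2-3-3 (MAX): max(2, -3, 13) = 13
n2-3 (MIN): min(7, 15, 13) = 7
n2 (MAX): max(-4, -14, 7) = 7
MIN prefers the lower value; n1=12, n2=7. n2 is better since 7 < 12.

n2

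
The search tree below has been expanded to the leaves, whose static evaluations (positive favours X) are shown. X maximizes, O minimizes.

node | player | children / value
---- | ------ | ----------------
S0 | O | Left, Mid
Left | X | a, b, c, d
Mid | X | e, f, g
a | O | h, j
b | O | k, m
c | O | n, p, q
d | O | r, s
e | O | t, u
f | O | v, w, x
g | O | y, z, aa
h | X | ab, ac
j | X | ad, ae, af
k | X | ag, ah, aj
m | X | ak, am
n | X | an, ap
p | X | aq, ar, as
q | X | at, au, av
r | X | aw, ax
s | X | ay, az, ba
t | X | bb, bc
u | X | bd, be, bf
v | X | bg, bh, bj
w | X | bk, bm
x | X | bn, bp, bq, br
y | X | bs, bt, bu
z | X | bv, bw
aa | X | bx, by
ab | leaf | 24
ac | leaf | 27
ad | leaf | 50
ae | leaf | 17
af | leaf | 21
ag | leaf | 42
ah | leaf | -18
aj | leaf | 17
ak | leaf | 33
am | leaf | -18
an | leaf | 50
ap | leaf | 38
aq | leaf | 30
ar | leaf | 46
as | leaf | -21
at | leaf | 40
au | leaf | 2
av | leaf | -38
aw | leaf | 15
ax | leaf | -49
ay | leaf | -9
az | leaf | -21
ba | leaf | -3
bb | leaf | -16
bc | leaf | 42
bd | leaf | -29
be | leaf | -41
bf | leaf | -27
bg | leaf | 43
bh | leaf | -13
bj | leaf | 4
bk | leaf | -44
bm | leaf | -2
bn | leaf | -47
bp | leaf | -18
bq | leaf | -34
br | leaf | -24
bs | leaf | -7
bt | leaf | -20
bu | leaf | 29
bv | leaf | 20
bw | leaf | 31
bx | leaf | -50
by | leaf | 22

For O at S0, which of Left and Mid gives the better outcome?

Mid

h (X): max(24, 27) = 27
j (X): max(50, 17, 21) = 50
a (O): min(27, 50) = 27
k (X): max(42, -18, 17) = 42
m (X): max(33, -18) = 33
b (O): min(42, 33) = 33
n (X): max(50, 38) = 50
p (X): max(30, 46, -21) = 46
q (X): max(40, 2, -38) = 40
c (O): min(50, 46, 40) = 40
r (X): max(15, -49) = 15
s (X): max(-9, -21, -3) = -3
d (O): min(15, -3) = -3
Left (X): max(27, 33, 40, -3) = 40
t (X): max(-16, 42) = 42
u (X): max(-29, -41, -27) = -27
e (O): min(42, -27) = -27
v (X): max(43, -13, 4) = 43
w (X): max(-44, -2) = -2
x (X): max(-47, -18, -34, -24) = -18
f (O): min(43, -2, -18) = -18
y (X): max(-7, -20, 29) = 29
z (X): max(20, 31) = 31
aa (X): max(-50, 22) = 22
g (O): min(29, 31, 22) = 22
Mid (X): max(-27, -18, 22) = 22
O prefers the lower value; Left=40, Mid=22. Mid is better since 22 < 40.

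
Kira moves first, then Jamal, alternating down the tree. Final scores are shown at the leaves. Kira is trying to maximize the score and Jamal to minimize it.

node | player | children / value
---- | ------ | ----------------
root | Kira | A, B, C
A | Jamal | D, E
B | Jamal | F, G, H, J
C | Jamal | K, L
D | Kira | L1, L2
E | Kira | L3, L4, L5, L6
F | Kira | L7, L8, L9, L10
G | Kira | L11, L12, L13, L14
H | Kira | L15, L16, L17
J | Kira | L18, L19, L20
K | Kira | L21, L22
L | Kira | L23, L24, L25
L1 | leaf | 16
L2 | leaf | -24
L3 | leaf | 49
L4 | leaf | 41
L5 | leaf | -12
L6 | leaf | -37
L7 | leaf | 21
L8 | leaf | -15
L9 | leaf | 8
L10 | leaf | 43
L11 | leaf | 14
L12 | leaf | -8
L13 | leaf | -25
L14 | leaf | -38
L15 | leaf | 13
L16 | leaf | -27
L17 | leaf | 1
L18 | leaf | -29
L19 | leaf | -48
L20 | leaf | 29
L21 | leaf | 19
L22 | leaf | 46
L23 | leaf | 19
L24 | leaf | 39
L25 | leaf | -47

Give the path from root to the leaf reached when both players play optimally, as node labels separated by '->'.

root -> C -> L -> L24

D (Kira): max(16, -24) = 16
E (Kira): max(49, 41, -12, -37) = 49
A (Jamal): min(16, 49) = 16
F (Kira): max(21, -15, 8, 43) = 43
G (Kira): max(14, -8, -25, -38) = 14
H (Kira): max(13, -27, 1) = 13
J (Kira): max(-29, -48, 29) = 29
B (Jamal): min(43, 14, 13, 29) = 13
K (Kira): max(19, 46) = 46
L (Kira): max(19, 39, -47) = 39
C (Jamal): min(46, 39) = 39
root (Kira): max(16, 13, 39) = 39
At root, Kira picks C (highest: 39).
At C, Jamal picks L (lowest: 39).
At L, Kira picks L24 (highest: 39).
Terminal value 39.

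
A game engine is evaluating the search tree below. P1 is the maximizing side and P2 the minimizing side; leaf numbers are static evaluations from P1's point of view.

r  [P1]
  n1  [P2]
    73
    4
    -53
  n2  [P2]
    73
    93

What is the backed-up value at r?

73

n1 (P2): min(73, 4, -53) = -53
n2 (P2): min(73, 93) = 73
r (P1): max(-53, 73) = 73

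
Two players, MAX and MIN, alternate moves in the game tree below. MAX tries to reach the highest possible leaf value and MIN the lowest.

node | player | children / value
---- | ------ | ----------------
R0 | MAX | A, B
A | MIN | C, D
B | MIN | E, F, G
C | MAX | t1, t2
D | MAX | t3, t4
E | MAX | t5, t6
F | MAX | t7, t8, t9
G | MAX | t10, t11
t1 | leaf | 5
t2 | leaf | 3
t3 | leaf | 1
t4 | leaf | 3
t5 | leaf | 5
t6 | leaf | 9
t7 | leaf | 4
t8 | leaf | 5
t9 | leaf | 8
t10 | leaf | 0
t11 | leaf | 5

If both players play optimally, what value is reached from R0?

C (MAX): max(5, 3) = 5
D (MAX): max(1, 3) = 3
A (MIN): min(5, 3) = 3
E (MAX): max(5, 9) = 9
F (MAX): max(4, 5, 8) = 8
G (MAX): max(0, 5) = 5
B (MIN): min(9, 8, 5) = 5
R0 (MAX): max(3, 5) = 5

5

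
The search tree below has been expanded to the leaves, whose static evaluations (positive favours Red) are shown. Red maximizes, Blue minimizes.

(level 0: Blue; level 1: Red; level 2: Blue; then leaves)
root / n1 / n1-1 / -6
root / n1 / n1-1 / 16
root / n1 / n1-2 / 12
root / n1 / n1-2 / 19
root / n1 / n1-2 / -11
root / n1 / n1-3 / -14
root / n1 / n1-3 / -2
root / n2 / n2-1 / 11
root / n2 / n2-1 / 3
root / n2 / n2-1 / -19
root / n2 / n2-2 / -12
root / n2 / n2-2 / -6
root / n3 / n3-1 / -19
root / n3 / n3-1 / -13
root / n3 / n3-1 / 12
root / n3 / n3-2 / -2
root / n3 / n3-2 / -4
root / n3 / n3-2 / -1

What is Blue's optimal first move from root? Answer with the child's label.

n2

n1-1 (Blue): min(-6, 16) = -6
n1-2 (Blue): min(12, 19, -11) = -11
n1-3 (Blue): min(-14, -2) = -14
n1 (Red): max(-6, -11, -14) = -6
n2-1 (Blue): min(11, 3, -19) = -19
n2-2 (Blue): min(-12, -6) = -12
n2 (Red): max(-19, -12) = -12
n3-1 (Blue): min(-19, -13, 12) = -19
n3-2 (Blue): min(-2, -4, -1) = -4
n3 (Red): max(-19, -4) = -4
root (Blue): min(-6, -12, -4) = -12
Blue at root wants the lowest of {n1=-6, n2=-12, n3=-4}, so chooses n2.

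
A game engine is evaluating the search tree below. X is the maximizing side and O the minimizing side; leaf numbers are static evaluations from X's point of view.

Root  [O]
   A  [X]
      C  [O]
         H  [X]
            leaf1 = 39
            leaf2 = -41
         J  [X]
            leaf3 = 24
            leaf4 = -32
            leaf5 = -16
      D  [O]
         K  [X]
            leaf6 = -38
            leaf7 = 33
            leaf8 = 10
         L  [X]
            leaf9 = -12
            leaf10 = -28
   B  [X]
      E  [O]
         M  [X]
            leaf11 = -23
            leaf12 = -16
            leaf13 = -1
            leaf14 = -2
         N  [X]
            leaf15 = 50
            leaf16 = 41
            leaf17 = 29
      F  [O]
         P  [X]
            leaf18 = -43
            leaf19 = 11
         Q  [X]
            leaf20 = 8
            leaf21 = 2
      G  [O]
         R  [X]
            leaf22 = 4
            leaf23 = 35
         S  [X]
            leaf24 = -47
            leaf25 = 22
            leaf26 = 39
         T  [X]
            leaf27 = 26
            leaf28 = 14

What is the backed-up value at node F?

8

P (X): max(-43, 11) = 11
Q (X): max(8, 2) = 8
F (O): min(11, 8) = 8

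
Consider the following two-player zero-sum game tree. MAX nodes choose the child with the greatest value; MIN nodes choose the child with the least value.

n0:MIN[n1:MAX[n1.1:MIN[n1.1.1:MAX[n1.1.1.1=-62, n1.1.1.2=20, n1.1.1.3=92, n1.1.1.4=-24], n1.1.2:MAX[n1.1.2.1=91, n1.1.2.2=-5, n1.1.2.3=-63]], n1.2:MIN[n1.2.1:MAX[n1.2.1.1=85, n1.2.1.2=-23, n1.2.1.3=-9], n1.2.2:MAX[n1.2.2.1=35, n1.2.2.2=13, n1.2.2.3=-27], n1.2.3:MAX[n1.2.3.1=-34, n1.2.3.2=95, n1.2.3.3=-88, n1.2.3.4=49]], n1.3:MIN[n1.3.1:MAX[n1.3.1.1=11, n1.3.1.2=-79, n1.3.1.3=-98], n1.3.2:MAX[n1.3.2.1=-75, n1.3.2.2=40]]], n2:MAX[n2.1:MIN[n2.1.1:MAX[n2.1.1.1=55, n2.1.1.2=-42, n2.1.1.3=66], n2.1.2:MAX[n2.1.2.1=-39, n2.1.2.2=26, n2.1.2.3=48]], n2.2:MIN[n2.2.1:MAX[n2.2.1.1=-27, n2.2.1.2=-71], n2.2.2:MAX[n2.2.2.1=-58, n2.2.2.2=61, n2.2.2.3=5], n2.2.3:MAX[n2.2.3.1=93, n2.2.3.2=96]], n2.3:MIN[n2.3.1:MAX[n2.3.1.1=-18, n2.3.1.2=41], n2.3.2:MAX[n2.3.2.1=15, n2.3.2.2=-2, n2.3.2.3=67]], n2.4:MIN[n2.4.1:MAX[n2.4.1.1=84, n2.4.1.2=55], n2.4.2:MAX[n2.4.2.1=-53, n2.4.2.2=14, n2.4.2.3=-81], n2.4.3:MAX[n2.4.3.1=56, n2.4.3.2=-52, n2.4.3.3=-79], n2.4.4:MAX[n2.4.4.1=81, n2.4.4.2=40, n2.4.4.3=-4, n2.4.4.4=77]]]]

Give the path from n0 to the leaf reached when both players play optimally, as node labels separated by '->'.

n0 -> n2 -> n2.1 -> n2.1.2 -> n2.1.2.3

n1.1.1 (MAX): max(-62, 20, 92, -24) = 92
n1.1.2 (MAX): max(91, -5, -63) = 91
n1.1 (MIN): min(92, 91) = 91
n1.2.1 (MAX): max(85, -23, -9) = 85
n1.2.2 (MAX): max(35, 13, -27) = 35
n1.2.3 (MAX): max(-34, 95, -88, 49) = 95
n1.2 (MIN): min(85, 35, 95) = 35
n1.3.1 (MAX): max(11, -79, -98) = 11
n1.3.2 (MAX): max(-75, 40) = 40
n1.3 (MIN): min(11, 40) = 11
n1 (MAX): max(91, 35, 11) = 91
n2.1.1 (MAX): max(55, -42, 66) = 66
n2.1.2 (MAX): max(-39, 26, 48) = 48
n2.1 (MIN): min(66, 48) = 48
n2.2.1 (MAX): max(-27, -71) = -27
n2.2.2 (MAX): max(-58, 61, 5) = 61
n2.2.3 (MAX): max(93, 96) = 96
n2.2 (MIN): min(-27, 61, 96) = -27
n2.3.1 (MAX): max(-18, 41) = 41
n2.3.2 (MAX): max(15, -2, 67) = 67
n2.3 (MIN): min(41, 67) = 41
n2.4.1 (MAX): max(84, 55) = 84
n2.4.2 (MAX): max(-53, 14, -81) = 14
n2.4.3 (MAX): max(56, -52, -79) = 56
n2.4.4 (MAX): max(81, 40, -4, 77) = 81
n2.4 (MIN): min(84, 14, 56, 81) = 14
n2 (MAX): max(48, -27, 41, 14) = 48
n0 (MIN): min(91, 48) = 48
At n0, MIN picks n2 (lowest: 48).
At n2, MAX picks n2.1 (highest: 48).
At n2.1, MIN picks n2.1.2 (lowest: 48).
At n2.1.2, MAX picks n2.1.2.3 (highest: 48).
Terminal value 48.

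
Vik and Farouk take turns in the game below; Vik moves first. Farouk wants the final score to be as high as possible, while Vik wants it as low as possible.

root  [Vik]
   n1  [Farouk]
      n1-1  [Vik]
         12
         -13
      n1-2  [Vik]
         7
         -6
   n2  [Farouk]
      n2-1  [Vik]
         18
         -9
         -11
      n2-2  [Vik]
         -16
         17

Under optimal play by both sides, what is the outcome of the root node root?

n1-1 (Vik): min(12, -13) = -13
n1-2 (Vik): min(7, -6) = -6
n1 (Farouk): max(-13, -6) = -6
n2-1 (Vik): min(18, -9, -11) = -11
n2-2 (Vik): min(-16, 17) = -16
n2 (Farouk): max(-11, -16) = -11
root (Vik): min(-6, -11) = -11

-11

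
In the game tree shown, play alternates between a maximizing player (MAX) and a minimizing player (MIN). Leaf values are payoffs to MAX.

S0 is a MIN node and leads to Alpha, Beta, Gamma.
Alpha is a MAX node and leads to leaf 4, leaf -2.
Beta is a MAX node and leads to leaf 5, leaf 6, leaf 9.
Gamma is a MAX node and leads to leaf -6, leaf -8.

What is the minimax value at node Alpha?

Alpha (MAX): max(4, -2) = 4

4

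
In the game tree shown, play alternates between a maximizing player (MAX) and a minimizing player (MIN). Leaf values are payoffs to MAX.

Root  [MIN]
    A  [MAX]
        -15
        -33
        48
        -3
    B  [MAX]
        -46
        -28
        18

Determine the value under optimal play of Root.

A (MAX): max(-15, -33, 48, -3) = 48
B (MAX): max(-46, -28, 18) = 18
Root (MIN): min(48, 18) = 18

18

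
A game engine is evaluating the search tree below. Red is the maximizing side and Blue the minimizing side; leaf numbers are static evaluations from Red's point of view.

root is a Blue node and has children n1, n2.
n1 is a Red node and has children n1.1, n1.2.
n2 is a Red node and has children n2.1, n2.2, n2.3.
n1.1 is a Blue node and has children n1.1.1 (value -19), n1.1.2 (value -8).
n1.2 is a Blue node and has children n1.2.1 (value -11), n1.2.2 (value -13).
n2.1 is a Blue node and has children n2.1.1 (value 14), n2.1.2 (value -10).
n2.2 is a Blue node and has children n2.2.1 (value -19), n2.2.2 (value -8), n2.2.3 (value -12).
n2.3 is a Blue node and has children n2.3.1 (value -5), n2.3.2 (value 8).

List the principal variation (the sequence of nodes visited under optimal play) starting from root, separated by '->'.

root -> n1 -> n1.2 -> n1.2.2

n1.1 (Blue): min(-19, -8) = -19
n1.2 (Blue): min(-11, -13) = -13
n1 (Red): max(-19, -13) = -13
n2.1 (Blue): min(14, -10) = -10
n2.2 (Blue): min(-19, -8, -12) = -19
n2.3 (Blue): min(-5, 8) = -5
n2 (Red): max(-10, -19, -5) = -5
root (Blue): min(-13, -5) = -13
At root, Blue picks n1 (lowest: -13).
At n1, Red picks n1.2 (highest: -13).
At n1.2, Blue picks n1.2.2 (lowest: -13).
Terminal value -13.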